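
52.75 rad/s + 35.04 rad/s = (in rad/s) 87.79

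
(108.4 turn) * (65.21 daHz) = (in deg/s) 2.545e+07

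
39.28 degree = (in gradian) 43.64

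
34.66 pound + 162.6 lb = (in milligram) 8.948e+07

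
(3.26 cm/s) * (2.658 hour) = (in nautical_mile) 0.1684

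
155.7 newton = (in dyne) 1.557e+07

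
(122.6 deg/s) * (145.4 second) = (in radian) 311.1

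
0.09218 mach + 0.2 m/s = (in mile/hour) 70.66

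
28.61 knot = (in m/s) 14.72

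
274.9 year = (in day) 1.003e+05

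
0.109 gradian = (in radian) 0.001712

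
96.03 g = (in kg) 0.09603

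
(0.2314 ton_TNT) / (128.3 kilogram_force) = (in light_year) 8.134e-11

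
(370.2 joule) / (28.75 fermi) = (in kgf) 1.313e+15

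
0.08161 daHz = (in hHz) 0.008161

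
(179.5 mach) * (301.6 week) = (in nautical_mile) 6.02e+09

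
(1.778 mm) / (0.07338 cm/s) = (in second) 2.423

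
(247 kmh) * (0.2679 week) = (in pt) 3.151e+10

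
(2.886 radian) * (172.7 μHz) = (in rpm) 0.004759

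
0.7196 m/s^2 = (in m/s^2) 0.7196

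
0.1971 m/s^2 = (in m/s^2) 0.1971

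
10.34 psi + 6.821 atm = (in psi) 110.6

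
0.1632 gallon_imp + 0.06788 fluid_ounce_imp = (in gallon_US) 0.1965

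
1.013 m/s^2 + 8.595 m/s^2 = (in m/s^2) 9.608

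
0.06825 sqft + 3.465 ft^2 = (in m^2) 0.3282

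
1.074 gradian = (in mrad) 16.87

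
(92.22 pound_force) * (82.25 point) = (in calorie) 2.845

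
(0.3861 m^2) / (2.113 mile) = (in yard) 0.0001242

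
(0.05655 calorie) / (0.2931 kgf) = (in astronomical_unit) 5.503e-13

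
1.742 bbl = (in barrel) 1.742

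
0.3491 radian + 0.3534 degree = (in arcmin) 1221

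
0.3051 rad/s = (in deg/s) 17.48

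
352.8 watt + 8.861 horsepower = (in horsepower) 9.334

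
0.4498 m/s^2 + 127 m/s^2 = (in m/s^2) 127.4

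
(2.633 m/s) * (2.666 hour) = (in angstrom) 2.527e+14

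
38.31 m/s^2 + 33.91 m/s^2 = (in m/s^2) 72.22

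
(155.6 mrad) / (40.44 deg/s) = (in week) 3.645e-07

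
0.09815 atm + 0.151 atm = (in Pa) 2.525e+04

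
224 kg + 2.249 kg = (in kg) 226.2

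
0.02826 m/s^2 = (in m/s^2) 0.02826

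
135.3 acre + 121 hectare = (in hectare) 175.8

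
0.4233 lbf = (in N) 1.883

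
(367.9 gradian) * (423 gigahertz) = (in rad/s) 2.444e+12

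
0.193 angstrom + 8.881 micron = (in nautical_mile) 4.795e-09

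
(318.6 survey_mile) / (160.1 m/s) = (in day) 0.03707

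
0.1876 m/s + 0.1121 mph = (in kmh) 0.8558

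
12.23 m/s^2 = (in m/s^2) 12.23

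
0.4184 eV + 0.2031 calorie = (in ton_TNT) 2.031e-10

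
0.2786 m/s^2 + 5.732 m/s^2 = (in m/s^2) 6.011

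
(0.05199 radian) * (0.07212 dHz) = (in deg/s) 0.02148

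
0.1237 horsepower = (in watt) 92.24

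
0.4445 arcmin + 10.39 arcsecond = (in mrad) 0.1797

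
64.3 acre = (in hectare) 26.02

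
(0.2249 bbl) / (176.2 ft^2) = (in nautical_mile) 1.179e-06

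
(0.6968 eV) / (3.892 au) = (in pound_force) 4.311e-32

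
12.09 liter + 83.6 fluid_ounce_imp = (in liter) 14.47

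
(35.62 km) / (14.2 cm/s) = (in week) 0.4148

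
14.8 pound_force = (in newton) 65.83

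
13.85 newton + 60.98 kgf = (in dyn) 6.119e+07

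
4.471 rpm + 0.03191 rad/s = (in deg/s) 28.65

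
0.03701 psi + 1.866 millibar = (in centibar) 0.4418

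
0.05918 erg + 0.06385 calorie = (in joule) 0.2671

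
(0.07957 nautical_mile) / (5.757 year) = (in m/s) 8.117e-07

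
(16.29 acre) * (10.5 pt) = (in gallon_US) 6.451e+04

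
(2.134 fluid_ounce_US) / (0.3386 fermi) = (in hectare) 1.864e+07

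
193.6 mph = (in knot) 168.2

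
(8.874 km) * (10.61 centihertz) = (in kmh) 3390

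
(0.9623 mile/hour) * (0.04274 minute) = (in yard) 1.206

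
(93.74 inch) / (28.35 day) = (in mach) 2.855e-09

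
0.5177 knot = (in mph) 0.5958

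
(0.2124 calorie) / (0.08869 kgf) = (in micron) 1.022e+06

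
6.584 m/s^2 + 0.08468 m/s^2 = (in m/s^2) 6.669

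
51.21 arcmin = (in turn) 0.002371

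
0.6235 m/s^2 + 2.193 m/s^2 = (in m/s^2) 2.817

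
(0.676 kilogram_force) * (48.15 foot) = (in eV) 6.073e+20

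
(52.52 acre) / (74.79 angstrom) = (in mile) 1.766e+10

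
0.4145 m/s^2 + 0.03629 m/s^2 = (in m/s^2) 0.4508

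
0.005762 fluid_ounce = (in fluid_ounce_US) 0.005762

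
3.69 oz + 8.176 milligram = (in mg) 1.046e+05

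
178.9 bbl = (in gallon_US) 7514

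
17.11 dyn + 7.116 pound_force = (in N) 31.65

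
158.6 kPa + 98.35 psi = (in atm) 8.258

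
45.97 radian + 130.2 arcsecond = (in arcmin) 1.58e+05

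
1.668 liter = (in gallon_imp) 0.3669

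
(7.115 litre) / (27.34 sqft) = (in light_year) 2.961e-19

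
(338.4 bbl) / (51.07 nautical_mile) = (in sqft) 0.006123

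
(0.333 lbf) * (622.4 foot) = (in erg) 2.81e+09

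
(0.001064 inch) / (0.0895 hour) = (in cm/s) 8.388e-06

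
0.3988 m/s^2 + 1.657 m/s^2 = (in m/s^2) 2.056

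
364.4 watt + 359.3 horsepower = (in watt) 2.683e+05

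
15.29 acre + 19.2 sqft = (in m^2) 6.188e+04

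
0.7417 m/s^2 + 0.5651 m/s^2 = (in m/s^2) 1.307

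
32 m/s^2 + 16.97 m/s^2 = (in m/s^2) 48.97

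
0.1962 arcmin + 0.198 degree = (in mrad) 3.513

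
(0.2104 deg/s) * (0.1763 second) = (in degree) 0.03709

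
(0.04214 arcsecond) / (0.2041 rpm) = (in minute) 1.593e-07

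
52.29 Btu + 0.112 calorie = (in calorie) 1.319e+04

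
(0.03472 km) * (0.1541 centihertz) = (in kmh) 0.1926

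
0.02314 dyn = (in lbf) 5.202e-08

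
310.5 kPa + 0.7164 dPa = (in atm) 3.064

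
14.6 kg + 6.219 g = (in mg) 1.461e+07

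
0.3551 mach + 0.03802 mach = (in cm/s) 1.339e+04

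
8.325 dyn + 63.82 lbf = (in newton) 283.9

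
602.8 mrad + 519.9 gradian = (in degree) 502.4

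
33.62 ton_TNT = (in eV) 8.78e+29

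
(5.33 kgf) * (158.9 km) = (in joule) 8.306e+06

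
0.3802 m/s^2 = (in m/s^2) 0.3802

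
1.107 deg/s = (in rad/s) 0.01932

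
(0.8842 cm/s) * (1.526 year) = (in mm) 4.255e+08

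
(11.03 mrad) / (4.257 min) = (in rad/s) 4.318e-05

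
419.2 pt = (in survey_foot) 0.4852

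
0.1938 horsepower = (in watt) 144.5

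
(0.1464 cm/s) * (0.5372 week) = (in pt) 1.348e+06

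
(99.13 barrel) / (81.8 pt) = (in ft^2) 5879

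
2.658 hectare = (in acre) 6.568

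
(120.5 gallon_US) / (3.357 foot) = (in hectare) 4.458e-05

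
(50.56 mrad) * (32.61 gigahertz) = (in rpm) 1.574e+10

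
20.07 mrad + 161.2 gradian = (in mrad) 2552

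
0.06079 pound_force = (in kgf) 0.02757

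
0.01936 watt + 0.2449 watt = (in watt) 0.2643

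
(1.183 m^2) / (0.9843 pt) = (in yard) 3726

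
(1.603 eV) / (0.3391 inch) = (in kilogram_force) 3.041e-18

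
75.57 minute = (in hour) 1.259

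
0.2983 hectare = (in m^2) 2983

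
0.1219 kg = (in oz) 4.3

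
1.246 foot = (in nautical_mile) 0.0002051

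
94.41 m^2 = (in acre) 0.02333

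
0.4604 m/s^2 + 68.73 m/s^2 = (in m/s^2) 69.19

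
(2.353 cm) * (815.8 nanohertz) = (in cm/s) 1.92e-06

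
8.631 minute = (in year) 1.642e-05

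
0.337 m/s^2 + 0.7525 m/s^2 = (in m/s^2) 1.089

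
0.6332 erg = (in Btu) 6.002e-11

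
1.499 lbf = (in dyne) 6.668e+05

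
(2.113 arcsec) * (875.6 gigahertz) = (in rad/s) 8.97e+06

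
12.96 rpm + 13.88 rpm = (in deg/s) 161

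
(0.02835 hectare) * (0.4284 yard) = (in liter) 1.111e+05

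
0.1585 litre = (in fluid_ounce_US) 5.36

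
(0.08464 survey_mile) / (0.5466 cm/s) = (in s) 2.492e+04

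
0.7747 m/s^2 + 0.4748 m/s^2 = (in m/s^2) 1.25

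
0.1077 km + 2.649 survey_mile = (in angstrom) 4.371e+13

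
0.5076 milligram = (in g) 0.0005076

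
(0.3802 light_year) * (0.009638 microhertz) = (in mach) 1.018e+05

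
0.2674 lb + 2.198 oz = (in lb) 0.4048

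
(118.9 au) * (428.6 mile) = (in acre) 3.032e+15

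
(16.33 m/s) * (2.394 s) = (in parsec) 1.267e-15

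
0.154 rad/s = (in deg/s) 8.824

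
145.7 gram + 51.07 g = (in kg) 0.1968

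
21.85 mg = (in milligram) 21.85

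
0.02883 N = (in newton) 0.02883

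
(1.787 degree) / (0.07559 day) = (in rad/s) 4.776e-06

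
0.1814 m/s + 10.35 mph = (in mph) 10.76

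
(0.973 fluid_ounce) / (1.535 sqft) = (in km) 2.018e-07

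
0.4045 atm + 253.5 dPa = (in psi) 5.948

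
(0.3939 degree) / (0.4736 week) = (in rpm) 2.292e-07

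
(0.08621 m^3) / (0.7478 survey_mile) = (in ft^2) 0.0007711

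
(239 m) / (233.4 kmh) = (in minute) 0.06144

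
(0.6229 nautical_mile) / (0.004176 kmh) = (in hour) 276.2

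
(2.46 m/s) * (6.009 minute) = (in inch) 3.492e+04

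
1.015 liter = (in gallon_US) 0.2681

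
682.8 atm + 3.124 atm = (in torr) 5.213e+05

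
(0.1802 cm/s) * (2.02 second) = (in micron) 3640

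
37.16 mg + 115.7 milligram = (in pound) 0.000337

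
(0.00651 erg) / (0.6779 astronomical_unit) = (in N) 6.419e-21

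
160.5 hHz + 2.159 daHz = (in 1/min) 9.643e+05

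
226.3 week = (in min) 2.281e+06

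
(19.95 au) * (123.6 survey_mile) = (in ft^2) 6.39e+18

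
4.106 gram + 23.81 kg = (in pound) 52.5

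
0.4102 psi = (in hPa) 28.28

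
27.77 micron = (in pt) 0.07872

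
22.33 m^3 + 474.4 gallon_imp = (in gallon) 6469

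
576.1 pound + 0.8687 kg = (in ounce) 9248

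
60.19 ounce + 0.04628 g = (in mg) 1.706e+06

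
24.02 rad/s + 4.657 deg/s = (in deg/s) 1381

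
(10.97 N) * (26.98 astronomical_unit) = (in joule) 4.428e+13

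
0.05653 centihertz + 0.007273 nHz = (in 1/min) 0.03392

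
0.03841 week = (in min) 387.2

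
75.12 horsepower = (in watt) 5.602e+04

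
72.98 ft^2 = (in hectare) 0.000678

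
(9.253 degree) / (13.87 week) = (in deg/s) 1.103e-06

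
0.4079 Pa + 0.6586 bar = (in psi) 9.552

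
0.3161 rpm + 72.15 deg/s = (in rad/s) 1.292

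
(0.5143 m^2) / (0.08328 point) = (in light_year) 1.85e-12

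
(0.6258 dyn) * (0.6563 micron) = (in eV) 2.563e+07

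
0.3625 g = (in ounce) 0.01279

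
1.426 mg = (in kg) 1.426e-06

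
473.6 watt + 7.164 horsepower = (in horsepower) 7.799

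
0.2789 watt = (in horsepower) 0.000374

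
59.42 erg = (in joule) 5.942e-06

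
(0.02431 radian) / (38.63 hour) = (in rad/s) 1.748e-07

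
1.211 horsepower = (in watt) 903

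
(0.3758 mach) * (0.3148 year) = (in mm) 1.27e+12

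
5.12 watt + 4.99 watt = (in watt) 10.11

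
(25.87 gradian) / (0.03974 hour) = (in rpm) 0.02712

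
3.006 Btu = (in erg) 3.171e+10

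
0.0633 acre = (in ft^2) 2757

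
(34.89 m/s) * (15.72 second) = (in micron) 5.485e+08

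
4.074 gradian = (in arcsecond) 1.32e+04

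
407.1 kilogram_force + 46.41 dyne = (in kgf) 407.1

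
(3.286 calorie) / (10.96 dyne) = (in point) 3.556e+08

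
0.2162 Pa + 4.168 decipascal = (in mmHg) 0.004748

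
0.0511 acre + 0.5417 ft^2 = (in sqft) 2226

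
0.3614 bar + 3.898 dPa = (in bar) 0.3614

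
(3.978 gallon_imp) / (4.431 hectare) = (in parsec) 1.323e-23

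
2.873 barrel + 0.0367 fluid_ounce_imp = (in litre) 456.8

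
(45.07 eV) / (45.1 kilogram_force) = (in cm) 1.633e-18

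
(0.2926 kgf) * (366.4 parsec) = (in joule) 3.244e+19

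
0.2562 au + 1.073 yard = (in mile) 2.382e+07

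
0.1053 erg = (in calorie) 2.517e-09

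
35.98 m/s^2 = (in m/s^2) 35.98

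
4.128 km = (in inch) 1.625e+05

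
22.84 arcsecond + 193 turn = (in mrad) 1.213e+06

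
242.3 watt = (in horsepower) 0.3249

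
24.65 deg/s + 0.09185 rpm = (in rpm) 4.2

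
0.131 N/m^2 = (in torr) 0.0009826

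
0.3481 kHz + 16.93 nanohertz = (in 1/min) 2.089e+04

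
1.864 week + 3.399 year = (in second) 1.083e+08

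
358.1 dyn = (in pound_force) 0.000805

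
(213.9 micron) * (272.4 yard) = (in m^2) 0.05328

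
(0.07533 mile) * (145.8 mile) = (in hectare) 2845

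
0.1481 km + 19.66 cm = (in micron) 1.483e+08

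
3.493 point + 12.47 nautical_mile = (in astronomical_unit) 1.544e-07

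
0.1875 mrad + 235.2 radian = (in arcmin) 8.086e+05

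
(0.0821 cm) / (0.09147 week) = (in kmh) 5.343e-08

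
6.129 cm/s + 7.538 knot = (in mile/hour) 8.812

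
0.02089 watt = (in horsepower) 2.801e-05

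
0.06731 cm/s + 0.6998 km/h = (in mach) 0.0005729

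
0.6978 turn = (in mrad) 4384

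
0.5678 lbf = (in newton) 2.526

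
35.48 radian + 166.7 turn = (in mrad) 1.083e+06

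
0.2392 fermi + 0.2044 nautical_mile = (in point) 1.073e+06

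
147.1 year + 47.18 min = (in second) 4.639e+09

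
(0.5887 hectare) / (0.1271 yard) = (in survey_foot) 1.662e+05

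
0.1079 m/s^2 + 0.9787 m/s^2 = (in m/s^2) 1.087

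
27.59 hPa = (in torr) 20.69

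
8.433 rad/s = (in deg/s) 483.2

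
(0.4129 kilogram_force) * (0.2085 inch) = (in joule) 0.02144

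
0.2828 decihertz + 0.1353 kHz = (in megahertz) 0.0001353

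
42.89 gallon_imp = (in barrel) 1.226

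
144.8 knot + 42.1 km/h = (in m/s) 86.19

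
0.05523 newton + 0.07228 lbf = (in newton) 0.3767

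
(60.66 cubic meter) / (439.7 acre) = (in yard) 3.728e-05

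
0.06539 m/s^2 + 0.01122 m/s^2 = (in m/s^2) 0.07661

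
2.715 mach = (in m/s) 924.5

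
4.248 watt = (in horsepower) 0.005697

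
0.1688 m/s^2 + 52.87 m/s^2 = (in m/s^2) 53.04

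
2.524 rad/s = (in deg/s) 144.6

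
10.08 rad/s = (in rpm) 96.26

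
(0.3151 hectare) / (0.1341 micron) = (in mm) 2.35e+13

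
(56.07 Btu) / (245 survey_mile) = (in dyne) 1.5e+04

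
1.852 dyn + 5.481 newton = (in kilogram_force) 0.5589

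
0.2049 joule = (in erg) 2.049e+06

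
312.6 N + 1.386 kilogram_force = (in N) 326.2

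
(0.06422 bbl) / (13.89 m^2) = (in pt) 2.084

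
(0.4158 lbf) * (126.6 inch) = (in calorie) 1.421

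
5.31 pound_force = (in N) 23.62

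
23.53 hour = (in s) 8.471e+04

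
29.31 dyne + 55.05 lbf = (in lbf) 55.05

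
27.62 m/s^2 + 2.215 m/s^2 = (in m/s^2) 29.84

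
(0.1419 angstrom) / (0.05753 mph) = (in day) 6.386e-15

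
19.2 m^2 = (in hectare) 0.00192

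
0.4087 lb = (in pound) 0.4087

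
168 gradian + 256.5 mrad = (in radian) 2.895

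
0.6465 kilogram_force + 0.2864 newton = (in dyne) 6.626e+05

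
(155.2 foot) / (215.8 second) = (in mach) 0.0006438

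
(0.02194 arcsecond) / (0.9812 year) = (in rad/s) 3.438e-15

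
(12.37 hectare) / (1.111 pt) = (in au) 0.00211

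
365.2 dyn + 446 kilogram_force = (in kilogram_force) 446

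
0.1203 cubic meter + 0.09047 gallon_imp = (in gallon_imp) 26.55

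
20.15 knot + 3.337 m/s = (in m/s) 13.7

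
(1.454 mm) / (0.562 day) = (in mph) 6.698e-08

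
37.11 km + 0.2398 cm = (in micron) 3.711e+10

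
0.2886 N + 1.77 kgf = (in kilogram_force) 1.799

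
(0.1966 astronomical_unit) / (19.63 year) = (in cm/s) 4751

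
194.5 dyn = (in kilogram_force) 0.0001983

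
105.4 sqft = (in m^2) 9.792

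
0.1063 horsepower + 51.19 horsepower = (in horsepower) 51.3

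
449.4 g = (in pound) 0.9908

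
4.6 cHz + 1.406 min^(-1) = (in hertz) 0.06943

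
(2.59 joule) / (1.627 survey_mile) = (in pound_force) 0.0002224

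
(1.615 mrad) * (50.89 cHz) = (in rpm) 0.007848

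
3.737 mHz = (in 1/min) 0.2242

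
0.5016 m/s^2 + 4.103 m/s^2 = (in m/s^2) 4.605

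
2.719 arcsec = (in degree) 0.0007553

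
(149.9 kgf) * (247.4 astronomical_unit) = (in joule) 5.441e+16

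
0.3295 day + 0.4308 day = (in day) 0.7603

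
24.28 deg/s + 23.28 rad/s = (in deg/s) 1358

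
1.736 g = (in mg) 1736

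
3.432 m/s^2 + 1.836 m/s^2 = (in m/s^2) 5.268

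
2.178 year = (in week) 113.6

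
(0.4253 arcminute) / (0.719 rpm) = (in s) 0.001643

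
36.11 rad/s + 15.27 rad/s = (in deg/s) 2944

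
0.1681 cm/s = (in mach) 4.937e-06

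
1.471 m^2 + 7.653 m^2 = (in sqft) 98.21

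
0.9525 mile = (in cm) 1.533e+05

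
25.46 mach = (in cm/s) 8.669e+05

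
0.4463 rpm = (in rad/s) 0.04674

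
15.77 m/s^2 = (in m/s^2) 15.77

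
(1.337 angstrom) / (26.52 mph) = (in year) 3.576e-19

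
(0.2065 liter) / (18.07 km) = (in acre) 2.824e-12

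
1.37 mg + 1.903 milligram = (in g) 0.003273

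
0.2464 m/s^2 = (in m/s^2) 0.2464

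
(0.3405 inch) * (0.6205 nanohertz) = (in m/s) 5.367e-12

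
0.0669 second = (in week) 1.106e-07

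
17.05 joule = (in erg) 1.705e+08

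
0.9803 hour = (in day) 0.04085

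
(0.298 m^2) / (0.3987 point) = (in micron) 2.119e+09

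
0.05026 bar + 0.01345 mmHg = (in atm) 0.04962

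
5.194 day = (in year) 0.01423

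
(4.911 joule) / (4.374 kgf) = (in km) 0.0001145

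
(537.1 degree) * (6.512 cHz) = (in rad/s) 0.6104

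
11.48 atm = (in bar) 11.63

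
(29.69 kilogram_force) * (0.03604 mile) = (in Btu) 16.01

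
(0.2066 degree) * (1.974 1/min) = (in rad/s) 0.0001186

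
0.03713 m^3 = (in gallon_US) 9.809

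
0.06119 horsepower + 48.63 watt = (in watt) 94.26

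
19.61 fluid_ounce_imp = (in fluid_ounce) 18.84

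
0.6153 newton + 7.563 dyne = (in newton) 0.6154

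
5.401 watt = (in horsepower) 0.007243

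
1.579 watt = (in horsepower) 0.002117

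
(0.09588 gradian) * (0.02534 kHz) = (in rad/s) 0.03816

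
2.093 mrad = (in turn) 0.0003331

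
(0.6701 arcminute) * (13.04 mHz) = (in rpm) 2.427e-05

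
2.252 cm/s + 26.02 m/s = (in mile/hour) 58.26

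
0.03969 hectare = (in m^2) 396.9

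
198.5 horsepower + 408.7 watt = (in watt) 1.484e+05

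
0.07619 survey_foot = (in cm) 2.322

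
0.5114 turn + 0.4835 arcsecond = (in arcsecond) 6.628e+05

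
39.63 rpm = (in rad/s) 4.15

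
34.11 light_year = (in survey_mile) 2.005e+14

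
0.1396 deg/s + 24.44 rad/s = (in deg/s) 1400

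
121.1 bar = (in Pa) 1.211e+07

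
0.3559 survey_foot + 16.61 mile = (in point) 7.577e+07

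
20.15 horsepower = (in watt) 1.503e+04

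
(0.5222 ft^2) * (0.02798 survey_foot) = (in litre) 0.4137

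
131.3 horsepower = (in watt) 9.791e+04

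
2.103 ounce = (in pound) 0.1314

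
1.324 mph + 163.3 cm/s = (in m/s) 2.225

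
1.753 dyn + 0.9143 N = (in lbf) 0.2055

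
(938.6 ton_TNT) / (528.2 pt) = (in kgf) 2.149e+12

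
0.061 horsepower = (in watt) 45.49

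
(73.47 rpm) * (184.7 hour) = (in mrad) 5.116e+09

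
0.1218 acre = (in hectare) 0.04929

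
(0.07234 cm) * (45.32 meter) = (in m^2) 0.03278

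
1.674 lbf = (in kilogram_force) 0.7593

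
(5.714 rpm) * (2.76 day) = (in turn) 2.271e+04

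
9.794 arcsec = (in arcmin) 0.1632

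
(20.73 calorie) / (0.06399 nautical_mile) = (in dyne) 7.319e+04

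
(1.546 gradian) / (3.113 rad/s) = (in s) 0.007801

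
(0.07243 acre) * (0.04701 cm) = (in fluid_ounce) 4659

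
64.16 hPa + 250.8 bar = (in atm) 247.6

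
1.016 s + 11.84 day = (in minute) 1.705e+04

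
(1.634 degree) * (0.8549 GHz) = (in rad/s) 2.438e+07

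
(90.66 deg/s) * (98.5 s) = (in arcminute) 5.358e+05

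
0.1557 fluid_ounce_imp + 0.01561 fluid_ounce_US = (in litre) 0.004886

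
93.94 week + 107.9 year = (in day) 4.004e+04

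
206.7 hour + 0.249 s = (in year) 0.0236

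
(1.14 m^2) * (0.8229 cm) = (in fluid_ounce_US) 317.2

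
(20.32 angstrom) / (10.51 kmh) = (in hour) 1.933e-13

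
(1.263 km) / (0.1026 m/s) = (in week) 0.02035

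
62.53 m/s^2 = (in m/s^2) 62.53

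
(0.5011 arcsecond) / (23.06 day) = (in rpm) 1.164e-11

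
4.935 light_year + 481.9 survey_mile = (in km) 4.669e+13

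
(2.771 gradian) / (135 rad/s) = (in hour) 8.956e-08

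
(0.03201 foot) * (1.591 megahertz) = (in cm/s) 1.552e+06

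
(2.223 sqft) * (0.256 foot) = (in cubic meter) 0.01611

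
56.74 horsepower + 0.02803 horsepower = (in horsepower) 56.77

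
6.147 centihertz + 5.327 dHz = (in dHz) 5.942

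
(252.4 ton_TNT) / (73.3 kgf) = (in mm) 1.469e+12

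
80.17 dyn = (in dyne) 80.17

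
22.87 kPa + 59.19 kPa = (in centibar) 82.06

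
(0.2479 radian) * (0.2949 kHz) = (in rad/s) 73.11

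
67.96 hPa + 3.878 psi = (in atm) 0.331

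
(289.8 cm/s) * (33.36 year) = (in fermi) 3.049e+24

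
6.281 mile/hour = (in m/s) 2.808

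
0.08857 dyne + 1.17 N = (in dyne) 1.17e+05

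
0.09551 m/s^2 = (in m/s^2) 0.09551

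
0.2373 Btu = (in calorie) 59.84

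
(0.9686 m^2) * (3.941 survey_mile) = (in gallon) 1.623e+06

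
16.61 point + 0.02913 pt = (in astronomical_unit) 3.924e-14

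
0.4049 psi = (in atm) 0.02755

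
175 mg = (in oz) 0.006173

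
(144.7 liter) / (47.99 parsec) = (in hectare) 9.772e-24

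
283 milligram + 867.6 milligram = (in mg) 1151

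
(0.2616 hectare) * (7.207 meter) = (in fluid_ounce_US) 6.375e+08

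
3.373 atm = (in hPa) 3418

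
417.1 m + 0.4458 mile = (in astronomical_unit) 7.584e-09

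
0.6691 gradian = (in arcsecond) 2168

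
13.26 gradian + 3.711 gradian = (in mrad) 266.6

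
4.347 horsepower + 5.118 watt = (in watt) 3247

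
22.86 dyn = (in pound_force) 5.139e-05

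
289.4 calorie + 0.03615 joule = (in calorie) 289.4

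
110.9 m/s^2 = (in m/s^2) 110.9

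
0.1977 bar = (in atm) 0.1951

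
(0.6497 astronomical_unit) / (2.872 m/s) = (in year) 1073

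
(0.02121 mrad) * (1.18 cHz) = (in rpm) 2.39e-06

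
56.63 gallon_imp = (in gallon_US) 68.01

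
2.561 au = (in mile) 2.381e+08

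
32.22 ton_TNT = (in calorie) 3.222e+10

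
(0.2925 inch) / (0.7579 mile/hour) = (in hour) 6.091e-06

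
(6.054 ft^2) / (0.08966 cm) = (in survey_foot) 2058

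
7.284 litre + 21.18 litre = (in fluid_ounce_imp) 1002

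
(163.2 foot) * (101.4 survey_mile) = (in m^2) 8.118e+06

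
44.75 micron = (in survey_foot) 0.0001468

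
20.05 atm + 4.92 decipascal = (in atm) 20.05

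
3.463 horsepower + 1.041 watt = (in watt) 2583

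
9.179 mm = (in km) 9.179e-06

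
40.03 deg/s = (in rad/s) 0.6987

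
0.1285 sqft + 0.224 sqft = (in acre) 8.092e-06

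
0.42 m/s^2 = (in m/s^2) 0.42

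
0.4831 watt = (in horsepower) 0.0006478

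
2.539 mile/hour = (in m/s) 1.135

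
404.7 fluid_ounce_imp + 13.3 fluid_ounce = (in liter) 11.89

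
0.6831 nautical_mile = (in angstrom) 1.265e+13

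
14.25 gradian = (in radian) 0.2238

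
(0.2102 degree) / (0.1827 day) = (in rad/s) 2.324e-07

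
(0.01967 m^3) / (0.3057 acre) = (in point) 0.04507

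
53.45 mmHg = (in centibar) 7.126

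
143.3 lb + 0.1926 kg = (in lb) 143.7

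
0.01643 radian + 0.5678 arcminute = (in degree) 0.9508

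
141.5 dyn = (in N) 0.001415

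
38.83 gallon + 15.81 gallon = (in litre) 206.8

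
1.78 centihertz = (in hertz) 0.0178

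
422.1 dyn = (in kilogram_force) 0.0004304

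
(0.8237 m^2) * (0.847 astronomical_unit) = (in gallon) 2.757e+13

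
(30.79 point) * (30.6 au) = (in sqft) 5.352e+11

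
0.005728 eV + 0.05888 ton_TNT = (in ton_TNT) 0.05888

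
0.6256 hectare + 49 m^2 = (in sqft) 6.787e+04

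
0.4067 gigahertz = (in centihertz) 4.067e+10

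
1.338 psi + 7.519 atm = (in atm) 7.61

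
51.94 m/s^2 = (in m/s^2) 51.94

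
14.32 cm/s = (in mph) 0.3203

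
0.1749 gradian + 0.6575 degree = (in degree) 0.8149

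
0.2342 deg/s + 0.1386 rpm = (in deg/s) 1.066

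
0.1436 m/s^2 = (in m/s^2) 0.1436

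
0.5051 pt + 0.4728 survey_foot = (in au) 9.645e-13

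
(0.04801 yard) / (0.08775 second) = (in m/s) 0.5003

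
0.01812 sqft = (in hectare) 1.683e-07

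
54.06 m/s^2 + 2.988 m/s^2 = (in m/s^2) 57.05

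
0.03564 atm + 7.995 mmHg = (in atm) 0.04616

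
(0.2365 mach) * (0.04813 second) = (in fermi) 3.876e+15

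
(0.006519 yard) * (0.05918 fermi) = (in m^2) 3.528e-19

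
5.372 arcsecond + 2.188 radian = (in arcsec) 4.513e+05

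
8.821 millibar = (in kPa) 0.8821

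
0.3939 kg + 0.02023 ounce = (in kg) 0.3945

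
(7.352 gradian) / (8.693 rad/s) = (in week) 2.197e-08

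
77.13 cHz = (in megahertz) 7.713e-07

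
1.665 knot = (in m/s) 0.8566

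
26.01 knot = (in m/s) 13.38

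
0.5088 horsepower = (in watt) 379.4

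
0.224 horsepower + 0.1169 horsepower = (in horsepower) 0.3409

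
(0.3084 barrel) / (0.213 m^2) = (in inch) 9.063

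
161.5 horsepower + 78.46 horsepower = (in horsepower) 240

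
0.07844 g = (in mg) 78.44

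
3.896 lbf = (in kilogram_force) 1.767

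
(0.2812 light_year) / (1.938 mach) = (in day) 4.666e+07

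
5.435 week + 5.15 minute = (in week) 5.436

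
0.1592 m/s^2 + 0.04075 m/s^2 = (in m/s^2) 0.2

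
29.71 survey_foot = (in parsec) 2.935e-16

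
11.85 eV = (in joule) 1.899e-18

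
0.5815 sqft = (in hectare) 5.402e-06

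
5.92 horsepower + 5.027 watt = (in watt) 4420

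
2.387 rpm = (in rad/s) 0.25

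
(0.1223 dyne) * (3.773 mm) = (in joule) 4.614e-09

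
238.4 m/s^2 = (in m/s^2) 238.4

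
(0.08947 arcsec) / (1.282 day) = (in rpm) 3.74e-11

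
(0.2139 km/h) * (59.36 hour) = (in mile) 7.89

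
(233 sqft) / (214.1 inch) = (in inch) 156.7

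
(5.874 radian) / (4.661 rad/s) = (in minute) 0.021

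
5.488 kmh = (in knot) 2.963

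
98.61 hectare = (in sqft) 1.061e+07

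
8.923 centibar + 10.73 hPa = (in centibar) 9.996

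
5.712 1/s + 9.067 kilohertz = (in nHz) 9.073e+12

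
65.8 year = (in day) 2.402e+04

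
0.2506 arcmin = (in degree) 0.004177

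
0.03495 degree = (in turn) 9.708e-05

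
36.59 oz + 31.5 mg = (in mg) 1.037e+06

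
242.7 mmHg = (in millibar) 323.6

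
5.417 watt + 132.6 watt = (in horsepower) 0.1851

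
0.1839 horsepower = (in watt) 137.1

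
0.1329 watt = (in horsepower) 0.0001782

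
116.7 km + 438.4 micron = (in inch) 4.594e+06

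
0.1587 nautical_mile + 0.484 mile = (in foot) 3520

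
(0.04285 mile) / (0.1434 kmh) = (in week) 0.002862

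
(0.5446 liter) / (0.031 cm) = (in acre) 0.0004341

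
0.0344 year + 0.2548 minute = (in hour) 301.3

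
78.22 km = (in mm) 7.822e+07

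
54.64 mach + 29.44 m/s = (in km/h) 6.708e+04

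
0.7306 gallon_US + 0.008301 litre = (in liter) 2.774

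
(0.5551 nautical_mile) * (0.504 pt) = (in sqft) 1.967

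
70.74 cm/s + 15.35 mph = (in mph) 16.93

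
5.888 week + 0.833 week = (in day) 47.05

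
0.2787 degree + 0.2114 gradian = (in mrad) 8.185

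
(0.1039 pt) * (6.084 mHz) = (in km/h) 8.028e-07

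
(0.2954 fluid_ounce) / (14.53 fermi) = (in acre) 1.486e+05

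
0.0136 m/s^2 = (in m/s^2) 0.0136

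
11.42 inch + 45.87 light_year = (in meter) 4.34e+17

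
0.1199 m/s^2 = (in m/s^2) 0.1199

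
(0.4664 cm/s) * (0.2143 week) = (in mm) 6.045e+05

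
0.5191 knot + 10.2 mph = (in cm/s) 482.7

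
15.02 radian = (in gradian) 956.2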